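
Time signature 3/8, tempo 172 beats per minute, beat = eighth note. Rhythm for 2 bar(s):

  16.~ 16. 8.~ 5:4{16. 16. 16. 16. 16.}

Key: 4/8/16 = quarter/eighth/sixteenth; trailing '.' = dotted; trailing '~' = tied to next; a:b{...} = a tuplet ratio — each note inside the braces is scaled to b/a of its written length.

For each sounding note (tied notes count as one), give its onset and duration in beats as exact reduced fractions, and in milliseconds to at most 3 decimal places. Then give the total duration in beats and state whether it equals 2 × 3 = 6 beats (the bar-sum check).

1) 0.0ms=0b +523.256ms=3/2b
2) 523.256ms=3/2b +732.558ms=21/10b
3) 1255.814ms=18/5b +209.302ms=3/5b
4) 1465.116ms=21/5b +209.302ms=3/5b
5) 1674.419ms=24/5b +209.302ms=3/5b
6) 1883.721ms=27/5b +209.302ms=3/5b
Σ=6b of 6 (172bpm 3/8) — PASS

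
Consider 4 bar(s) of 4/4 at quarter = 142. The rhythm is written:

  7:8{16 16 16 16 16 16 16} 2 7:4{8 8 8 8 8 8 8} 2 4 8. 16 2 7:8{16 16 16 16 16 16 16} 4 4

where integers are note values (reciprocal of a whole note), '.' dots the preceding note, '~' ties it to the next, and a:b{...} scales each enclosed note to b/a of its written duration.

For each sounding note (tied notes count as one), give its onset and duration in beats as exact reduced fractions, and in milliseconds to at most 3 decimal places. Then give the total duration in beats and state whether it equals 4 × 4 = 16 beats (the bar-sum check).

1) 0.0ms=0b +120.724ms=2/7b
2) 120.724ms=2/7b +120.724ms=2/7b
3) 241.449ms=4/7b +120.724ms=2/7b
4) 362.173ms=6/7b +120.724ms=2/7b
5) 482.897ms=8/7b +120.724ms=2/7b
6) 603.622ms=10/7b +120.724ms=2/7b
7) 724.346ms=12/7b +120.724ms=2/7b
8) 845.07ms=2b +845.07ms=2b
9) 1690.141ms=4b +120.724ms=2/7b
10) 1810.865ms=30/7b +120.724ms=2/7b
11) 1931.59ms=32/7b +120.724ms=2/7b
12) 2052.314ms=34/7b +120.724ms=2/7b
13) 2173.038ms=36/7b +120.724ms=2/7b
14) 2293.763ms=38/7b +120.724ms=2/7b
15) 2414.487ms=40/7b +120.724ms=2/7b
16) 2535.211ms=6b +845.07ms=2b
17) 3380.282ms=8b +422.535ms=1b
18) 3802.817ms=9b +316.901ms=3/4b
19) 4119.718ms=39/4b +105.634ms=1/4b
20) 4225.352ms=10b +845.07ms=2b
21) 5070.423ms=12b +120.724ms=2/7b
22) 5191.147ms=86/7b +120.724ms=2/7b
23) 5311.871ms=88/7b +120.724ms=2/7b
24) 5432.596ms=90/7b +120.724ms=2/7b
25) 5553.32ms=92/7b +120.724ms=2/7b
26) 5674.044ms=94/7b +120.724ms=2/7b
27) 5794.769ms=96/7b +120.724ms=2/7b
28) 5915.493ms=14b +422.535ms=1b
29) 6338.028ms=15b +422.535ms=1b
Σ=16b of 16 (142bpm 4/4) — PASS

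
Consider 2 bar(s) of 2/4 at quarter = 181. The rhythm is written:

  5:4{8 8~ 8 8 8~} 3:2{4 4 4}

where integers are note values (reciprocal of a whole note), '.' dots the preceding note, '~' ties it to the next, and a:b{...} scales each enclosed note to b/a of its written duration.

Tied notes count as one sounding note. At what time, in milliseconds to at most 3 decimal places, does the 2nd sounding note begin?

note 2 onset = 2/5b = 132.597ms

1. 0.0ms @ 0 + 132.597ms (2/5)
2. 132.597ms @ 2/5 + 265.193ms (4/5)
3. 397.79ms @ 6/5 + 132.597ms (2/5)
4. 530.387ms @ 8/5 + 353.591ms (16/15)
5. 883.978ms @ 8/3 + 220.994ms (2/3)
6. 1104.972ms @ 10/3 + 220.994ms (2/3)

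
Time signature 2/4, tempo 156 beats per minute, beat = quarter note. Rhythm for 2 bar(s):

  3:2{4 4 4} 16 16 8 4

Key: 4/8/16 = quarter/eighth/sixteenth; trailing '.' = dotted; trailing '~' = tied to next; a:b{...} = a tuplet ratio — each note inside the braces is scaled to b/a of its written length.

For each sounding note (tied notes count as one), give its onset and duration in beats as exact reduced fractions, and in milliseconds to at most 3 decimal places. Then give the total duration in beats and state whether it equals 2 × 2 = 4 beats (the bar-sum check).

1) 0.0ms=0b +256.41ms=2/3b
2) 256.41ms=2/3b +256.41ms=2/3b
3) 512.821ms=4/3b +256.41ms=2/3b
4) 769.231ms=2b +96.154ms=1/4b
5) 865.385ms=9/4b +96.154ms=1/4b
6) 961.538ms=5/2b +192.308ms=1/2b
7) 1153.846ms=3b +384.615ms=1b
Σ=4b of 4 (156bpm 2/4) — PASS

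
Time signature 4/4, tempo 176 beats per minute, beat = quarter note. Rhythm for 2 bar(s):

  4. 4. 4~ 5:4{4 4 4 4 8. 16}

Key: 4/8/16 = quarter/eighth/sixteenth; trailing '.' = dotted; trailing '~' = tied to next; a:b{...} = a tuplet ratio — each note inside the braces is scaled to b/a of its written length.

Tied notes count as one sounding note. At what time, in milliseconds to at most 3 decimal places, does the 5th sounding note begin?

1. 0.0ms @ 0 + 511.364ms (3/2)
2. 511.364ms @ 3/2 + 511.364ms (3/2)
3. 1022.727ms @ 3 + 613.636ms (9/5)
4. 1636.364ms @ 24/5 + 272.727ms (4/5)
5. 1909.091ms @ 28/5 + 272.727ms (4/5)
6. 2181.818ms @ 32/5 + 272.727ms (4/5)
7. 2454.545ms @ 36/5 + 204.545ms (3/5)
8. 2659.091ms @ 39/5 + 68.182ms (1/5)

note 5 onset = 28/5b = 1909.091ms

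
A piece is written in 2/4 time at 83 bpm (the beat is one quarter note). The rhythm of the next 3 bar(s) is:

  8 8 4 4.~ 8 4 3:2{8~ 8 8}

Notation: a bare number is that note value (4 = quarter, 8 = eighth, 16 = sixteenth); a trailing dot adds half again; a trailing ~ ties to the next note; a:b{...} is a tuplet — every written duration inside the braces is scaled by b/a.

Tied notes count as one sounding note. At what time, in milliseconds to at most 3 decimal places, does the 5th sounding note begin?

note 5 onset = 4b = 2891.566ms

1. 0.0ms @ 0 + 361.446ms (1/2)
2. 361.446ms @ 1/2 + 361.446ms (1/2)
3. 722.892ms @ 1 + 722.892ms (1)
4. 1445.783ms @ 2 + 1445.783ms (2)
5. 2891.566ms @ 4 + 722.892ms (1)
6. 3614.458ms @ 5 + 481.928ms (2/3)
7. 4096.386ms @ 17/3 + 240.964ms (1/3)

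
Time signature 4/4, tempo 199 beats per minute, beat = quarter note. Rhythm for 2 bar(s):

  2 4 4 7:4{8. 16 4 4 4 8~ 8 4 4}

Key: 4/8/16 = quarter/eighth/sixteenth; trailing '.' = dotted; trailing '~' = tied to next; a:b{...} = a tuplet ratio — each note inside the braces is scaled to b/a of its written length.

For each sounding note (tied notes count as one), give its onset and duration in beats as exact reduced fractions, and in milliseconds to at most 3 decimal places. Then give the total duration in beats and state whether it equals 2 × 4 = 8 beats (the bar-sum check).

1) 0.0ms=0b +603.015ms=2b
2) 603.015ms=2b +301.508ms=1b
3) 904.523ms=3b +301.508ms=1b
4) 1206.03ms=4b +129.218ms=3/7b
5) 1335.248ms=31/7b +43.073ms=1/7b
6) 1378.32ms=32/7b +172.29ms=4/7b
7) 1550.61ms=36/7b +172.29ms=4/7b
8) 1722.9ms=40/7b +172.29ms=4/7b
9) 1895.19ms=44/7b +172.29ms=4/7b
10) 2067.48ms=48/7b +172.29ms=4/7b
11) 2239.77ms=52/7b +172.29ms=4/7b
Σ=8b of 8 (199bpm 4/4) — PASS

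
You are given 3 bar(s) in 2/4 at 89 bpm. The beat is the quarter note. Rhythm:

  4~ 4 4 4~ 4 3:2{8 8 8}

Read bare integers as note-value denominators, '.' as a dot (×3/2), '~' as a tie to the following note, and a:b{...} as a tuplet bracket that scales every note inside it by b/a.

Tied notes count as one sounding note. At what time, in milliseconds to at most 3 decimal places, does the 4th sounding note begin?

note 4 onset = 5b = 3370.787ms

1. 0.0ms @ 0 + 1348.315ms (2)
2. 1348.315ms @ 2 + 674.157ms (1)
3. 2022.472ms @ 3 + 1348.315ms (2)
4. 3370.787ms @ 5 + 224.719ms (1/3)
5. 3595.506ms @ 16/3 + 224.719ms (1/3)
6. 3820.225ms @ 17/3 + 224.719ms (1/3)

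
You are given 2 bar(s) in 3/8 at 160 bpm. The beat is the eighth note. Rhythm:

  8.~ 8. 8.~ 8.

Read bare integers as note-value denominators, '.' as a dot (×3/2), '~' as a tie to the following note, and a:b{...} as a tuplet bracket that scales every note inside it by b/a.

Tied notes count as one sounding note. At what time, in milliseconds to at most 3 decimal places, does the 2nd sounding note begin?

note 2 onset = 3b = 1125.0ms

1. 0.0ms @ 0 + 1125.0ms (3)
2. 1125.0ms @ 3 + 1125.0ms (3)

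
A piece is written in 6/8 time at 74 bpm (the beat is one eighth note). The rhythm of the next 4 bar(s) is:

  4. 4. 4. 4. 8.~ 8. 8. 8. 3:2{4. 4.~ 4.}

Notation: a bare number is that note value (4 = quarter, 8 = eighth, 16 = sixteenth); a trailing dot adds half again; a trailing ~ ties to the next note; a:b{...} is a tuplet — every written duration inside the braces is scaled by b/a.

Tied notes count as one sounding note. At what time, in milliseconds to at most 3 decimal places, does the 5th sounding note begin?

note 5 onset = 12b = 9729.73ms

1. 0.0ms @ 0 + 2432.432ms (3)
2. 2432.432ms @ 3 + 2432.432ms (3)
3. 4864.865ms @ 6 + 2432.432ms (3)
4. 7297.297ms @ 9 + 2432.432ms (3)
5. 9729.73ms @ 12 + 2432.432ms (3)
6. 12162.162ms @ 15 + 1216.216ms (3/2)
7. 13378.378ms @ 33/2 + 1216.216ms (3/2)
8. 14594.595ms @ 18 + 1621.622ms (2)
9. 16216.216ms @ 20 + 3243.243ms (4)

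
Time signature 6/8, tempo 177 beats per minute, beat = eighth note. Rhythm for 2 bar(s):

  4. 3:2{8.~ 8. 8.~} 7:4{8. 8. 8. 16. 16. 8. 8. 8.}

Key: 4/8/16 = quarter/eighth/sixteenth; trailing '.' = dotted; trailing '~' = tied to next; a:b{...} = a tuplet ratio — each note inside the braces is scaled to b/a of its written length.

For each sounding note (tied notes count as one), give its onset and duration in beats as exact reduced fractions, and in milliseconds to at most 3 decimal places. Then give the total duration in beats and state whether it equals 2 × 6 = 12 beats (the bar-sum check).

1) 0.0ms=0b +1016.949ms=3b
2) 1016.949ms=3b +677.966ms=2b
3) 1694.915ms=5b +629.54ms=13/7b
4) 2324.455ms=48/7b +290.557ms=6/7b
5) 2615.012ms=54/7b +290.557ms=6/7b
6) 2905.569ms=60/7b +145.278ms=3/7b
7) 3050.847ms=9b +145.278ms=3/7b
8) 3196.126ms=66/7b +290.557ms=6/7b
9) 3486.683ms=72/7b +290.557ms=6/7b
10) 3777.24ms=78/7b +290.557ms=6/7b
Σ=12b of 12 (177bpm 6/8) — PASS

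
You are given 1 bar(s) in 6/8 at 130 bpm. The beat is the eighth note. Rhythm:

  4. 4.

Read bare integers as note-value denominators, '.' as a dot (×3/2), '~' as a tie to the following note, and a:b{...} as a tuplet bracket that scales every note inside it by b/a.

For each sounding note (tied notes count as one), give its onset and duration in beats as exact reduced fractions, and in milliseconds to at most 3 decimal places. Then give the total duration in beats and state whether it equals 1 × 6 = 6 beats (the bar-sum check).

1) 0.0ms=0b +1384.615ms=3b
2) 1384.615ms=3b +1384.615ms=3b
Σ=6b of 6 (130bpm 6/8) — PASS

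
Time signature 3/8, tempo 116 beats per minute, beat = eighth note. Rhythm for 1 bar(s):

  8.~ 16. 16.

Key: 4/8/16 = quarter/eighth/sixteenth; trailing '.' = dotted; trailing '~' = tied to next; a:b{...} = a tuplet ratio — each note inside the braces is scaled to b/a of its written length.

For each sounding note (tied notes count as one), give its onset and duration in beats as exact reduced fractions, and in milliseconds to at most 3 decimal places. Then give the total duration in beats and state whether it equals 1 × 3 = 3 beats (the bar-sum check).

1) 0.0ms=0b +1163.793ms=9/4b
2) 1163.793ms=9/4b +387.931ms=3/4b
Σ=3b of 3 (116bpm 3/8) — PASS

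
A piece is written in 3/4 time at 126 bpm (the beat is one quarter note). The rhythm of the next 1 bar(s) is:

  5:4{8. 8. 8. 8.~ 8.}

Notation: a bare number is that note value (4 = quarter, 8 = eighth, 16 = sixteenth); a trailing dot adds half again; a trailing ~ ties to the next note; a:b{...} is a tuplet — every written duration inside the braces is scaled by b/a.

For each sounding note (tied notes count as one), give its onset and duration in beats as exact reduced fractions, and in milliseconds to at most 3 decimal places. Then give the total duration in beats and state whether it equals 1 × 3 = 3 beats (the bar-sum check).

1) 0.0ms=0b +285.714ms=3/5b
2) 285.714ms=3/5b +285.714ms=3/5b
3) 571.429ms=6/5b +285.714ms=3/5b
4) 857.143ms=9/5b +571.429ms=6/5b
Σ=3b of 3 (126bpm 3/4) — PASS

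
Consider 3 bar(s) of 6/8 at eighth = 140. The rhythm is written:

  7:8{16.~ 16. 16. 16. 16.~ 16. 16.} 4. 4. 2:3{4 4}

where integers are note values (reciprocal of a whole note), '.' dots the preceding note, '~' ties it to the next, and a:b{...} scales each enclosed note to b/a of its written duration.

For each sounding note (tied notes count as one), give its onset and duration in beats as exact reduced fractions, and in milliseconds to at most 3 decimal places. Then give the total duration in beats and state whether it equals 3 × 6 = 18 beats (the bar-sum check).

1) 0.0ms=0b +734.694ms=12/7b
2) 734.694ms=12/7b +367.347ms=6/7b
3) 1102.041ms=18/7b +367.347ms=6/7b
4) 1469.388ms=24/7b +734.694ms=12/7b
5) 2204.082ms=36/7b +367.347ms=6/7b
6) 2571.429ms=6b +1285.714ms=3b
7) 3857.143ms=9b +1285.714ms=3b
8) 5142.857ms=12b +1285.714ms=3b
9) 6428.571ms=15b +1285.714ms=3b
Σ=18b of 18 (140bpm 6/8) — PASS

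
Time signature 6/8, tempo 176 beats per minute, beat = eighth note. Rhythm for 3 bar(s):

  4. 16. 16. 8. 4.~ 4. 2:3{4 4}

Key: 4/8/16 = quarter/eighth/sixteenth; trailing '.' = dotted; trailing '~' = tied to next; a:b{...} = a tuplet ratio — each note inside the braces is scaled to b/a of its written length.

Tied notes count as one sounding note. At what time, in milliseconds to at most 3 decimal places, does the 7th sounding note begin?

note 7 onset = 15b = 5113.636ms

1. 0.0ms @ 0 + 1022.727ms (3)
2. 1022.727ms @ 3 + 255.682ms (3/4)
3. 1278.409ms @ 15/4 + 255.682ms (3/4)
4. 1534.091ms @ 9/2 + 511.364ms (3/2)
5. 2045.455ms @ 6 + 2045.455ms (6)
6. 4090.909ms @ 12 + 1022.727ms (3)
7. 5113.636ms @ 15 + 1022.727ms (3)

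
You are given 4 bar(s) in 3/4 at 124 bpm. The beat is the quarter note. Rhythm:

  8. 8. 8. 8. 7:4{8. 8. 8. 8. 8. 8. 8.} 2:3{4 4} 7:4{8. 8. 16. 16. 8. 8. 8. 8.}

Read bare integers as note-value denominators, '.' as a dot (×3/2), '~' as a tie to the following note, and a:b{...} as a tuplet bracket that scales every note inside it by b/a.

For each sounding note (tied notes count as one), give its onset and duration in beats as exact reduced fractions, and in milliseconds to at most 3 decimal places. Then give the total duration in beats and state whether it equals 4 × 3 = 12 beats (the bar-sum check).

1) 0.0ms=0b +362.903ms=3/4b
2) 362.903ms=3/4b +362.903ms=3/4b
3) 725.806ms=3/2b +362.903ms=3/4b
4) 1088.71ms=9/4b +362.903ms=3/4b
5) 1451.613ms=3b +207.373ms=3/7b
6) 1658.986ms=24/7b +207.373ms=3/7b
7) 1866.359ms=27/7b +207.373ms=3/7b
8) 2073.733ms=30/7b +207.373ms=3/7b
9) 2281.106ms=33/7b +207.373ms=3/7b
10) 2488.479ms=36/7b +207.373ms=3/7b
11) 2695.853ms=39/7b +207.373ms=3/7b
12) 2903.226ms=6b +725.806ms=3/2b
13) 3629.032ms=15/2b +725.806ms=3/2b
14) 4354.839ms=9b +207.373ms=3/7b
15) 4562.212ms=66/7b +207.373ms=3/7b
16) 4769.585ms=69/7b +103.687ms=3/14b
17) 4873.272ms=141/14b +103.687ms=3/14b
18) 4976.959ms=72/7b +207.373ms=3/7b
19) 5184.332ms=75/7b +207.373ms=3/7b
20) 5391.705ms=78/7b +207.373ms=3/7b
21) 5599.078ms=81/7b +207.373ms=3/7b
Σ=12b of 12 (124bpm 3/4) — PASS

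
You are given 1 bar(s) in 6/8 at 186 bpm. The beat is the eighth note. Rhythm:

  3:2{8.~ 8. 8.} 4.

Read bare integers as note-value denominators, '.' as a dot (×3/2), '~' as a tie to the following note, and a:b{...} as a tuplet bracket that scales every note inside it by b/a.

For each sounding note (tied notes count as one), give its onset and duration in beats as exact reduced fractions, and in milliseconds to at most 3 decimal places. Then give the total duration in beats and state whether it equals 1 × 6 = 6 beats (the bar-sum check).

1) 0.0ms=0b +645.161ms=2b
2) 645.161ms=2b +322.581ms=1b
3) 967.742ms=3b +967.742ms=3b
Σ=6b of 6 (186bpm 6/8) — PASS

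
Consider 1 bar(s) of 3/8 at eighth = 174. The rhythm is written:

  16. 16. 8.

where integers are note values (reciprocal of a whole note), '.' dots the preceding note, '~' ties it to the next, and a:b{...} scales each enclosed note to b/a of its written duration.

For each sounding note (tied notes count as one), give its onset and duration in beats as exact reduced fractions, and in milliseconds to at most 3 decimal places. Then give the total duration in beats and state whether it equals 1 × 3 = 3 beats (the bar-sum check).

1) 0.0ms=0b +258.621ms=3/4b
2) 258.621ms=3/4b +258.621ms=3/4b
3) 517.241ms=3/2b +517.241ms=3/2b
Σ=3b of 3 (174bpm 3/8) — PASS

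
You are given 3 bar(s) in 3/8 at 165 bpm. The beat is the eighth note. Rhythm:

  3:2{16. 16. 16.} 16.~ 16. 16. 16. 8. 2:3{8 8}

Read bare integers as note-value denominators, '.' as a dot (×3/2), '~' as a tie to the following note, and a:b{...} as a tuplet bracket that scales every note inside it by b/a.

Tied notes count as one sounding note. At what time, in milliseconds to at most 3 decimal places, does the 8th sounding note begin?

1. 0.0ms @ 0 + 181.818ms (1/2)
2. 181.818ms @ 1/2 + 181.818ms (1/2)
3. 363.636ms @ 1 + 181.818ms (1/2)
4. 545.455ms @ 3/2 + 545.455ms (3/2)
5. 1090.909ms @ 3 + 272.727ms (3/4)
6. 1363.636ms @ 15/4 + 272.727ms (3/4)
7. 1636.364ms @ 9/2 + 545.455ms (3/2)
8. 2181.818ms @ 6 + 545.455ms (3/2)
9. 2727.273ms @ 15/2 + 545.455ms (3/2)

note 8 onset = 6b = 2181.818ms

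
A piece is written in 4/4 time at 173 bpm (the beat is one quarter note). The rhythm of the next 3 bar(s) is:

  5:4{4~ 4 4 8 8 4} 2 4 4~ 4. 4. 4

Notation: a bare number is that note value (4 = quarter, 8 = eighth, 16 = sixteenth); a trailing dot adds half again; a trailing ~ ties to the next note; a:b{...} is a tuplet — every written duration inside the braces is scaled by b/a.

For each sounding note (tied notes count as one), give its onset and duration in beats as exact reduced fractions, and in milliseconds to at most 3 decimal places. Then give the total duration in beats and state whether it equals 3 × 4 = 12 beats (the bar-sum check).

1) 0.0ms=0b +554.913ms=8/5b
2) 554.913ms=8/5b +277.457ms=4/5b
3) 832.37ms=12/5b +138.728ms=2/5b
4) 971.098ms=14/5b +138.728ms=2/5b
5) 1109.827ms=16/5b +277.457ms=4/5b
6) 1387.283ms=4b +693.642ms=2b
7) 2080.925ms=6b +346.821ms=1b
8) 2427.746ms=7b +867.052ms=5/2b
9) 3294.798ms=19/2b +520.231ms=3/2b
10) 3815.029ms=11b +346.821ms=1b
Σ=12b of 12 (173bpm 4/4) — PASS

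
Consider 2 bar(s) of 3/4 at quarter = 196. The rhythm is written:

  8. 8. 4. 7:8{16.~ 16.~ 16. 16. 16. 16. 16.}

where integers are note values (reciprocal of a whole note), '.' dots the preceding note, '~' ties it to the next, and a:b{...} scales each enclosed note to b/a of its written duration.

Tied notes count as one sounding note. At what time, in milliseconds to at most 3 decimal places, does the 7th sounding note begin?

note 7 onset = 36/7b = 1574.344ms

1. 0.0ms @ 0 + 229.592ms (3/4)
2. 229.592ms @ 3/4 + 229.592ms (3/4)
3. 459.184ms @ 3/2 + 459.184ms (3/2)
4. 918.367ms @ 3 + 393.586ms (9/7)
5. 1311.953ms @ 30/7 + 131.195ms (3/7)
6. 1443.149ms @ 33/7 + 131.195ms (3/7)
7. 1574.344ms @ 36/7 + 131.195ms (3/7)
8. 1705.539ms @ 39/7 + 131.195ms (3/7)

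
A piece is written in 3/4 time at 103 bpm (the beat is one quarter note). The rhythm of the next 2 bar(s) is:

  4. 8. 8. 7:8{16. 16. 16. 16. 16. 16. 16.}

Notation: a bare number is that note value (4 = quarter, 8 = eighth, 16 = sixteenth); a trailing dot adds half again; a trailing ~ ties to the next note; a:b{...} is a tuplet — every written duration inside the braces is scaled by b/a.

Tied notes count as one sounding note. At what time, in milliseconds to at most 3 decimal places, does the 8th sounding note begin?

note 8 onset = 33/7b = 2746.186ms

1. 0.0ms @ 0 + 873.786ms (3/2)
2. 873.786ms @ 3/2 + 436.893ms (3/4)
3. 1310.68ms @ 9/4 + 436.893ms (3/4)
4. 1747.573ms @ 3 + 249.653ms (3/7)
5. 1997.226ms @ 24/7 + 249.653ms (3/7)
6. 2246.879ms @ 27/7 + 249.653ms (3/7)
7. 2496.533ms @ 30/7 + 249.653ms (3/7)
8. 2746.186ms @ 33/7 + 249.653ms (3/7)
9. 2995.839ms @ 36/7 + 249.653ms (3/7)
10. 3245.492ms @ 39/7 + 249.653ms (3/7)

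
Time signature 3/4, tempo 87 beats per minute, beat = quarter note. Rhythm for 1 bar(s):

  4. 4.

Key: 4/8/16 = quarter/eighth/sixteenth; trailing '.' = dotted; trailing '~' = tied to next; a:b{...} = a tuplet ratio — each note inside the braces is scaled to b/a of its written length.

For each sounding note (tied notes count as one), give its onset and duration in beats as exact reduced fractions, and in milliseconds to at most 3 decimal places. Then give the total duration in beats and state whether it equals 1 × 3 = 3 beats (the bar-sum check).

1) 0.0ms=0b +1034.483ms=3/2b
2) 1034.483ms=3/2b +1034.483ms=3/2b
Σ=3b of 3 (87bpm 3/4) — PASS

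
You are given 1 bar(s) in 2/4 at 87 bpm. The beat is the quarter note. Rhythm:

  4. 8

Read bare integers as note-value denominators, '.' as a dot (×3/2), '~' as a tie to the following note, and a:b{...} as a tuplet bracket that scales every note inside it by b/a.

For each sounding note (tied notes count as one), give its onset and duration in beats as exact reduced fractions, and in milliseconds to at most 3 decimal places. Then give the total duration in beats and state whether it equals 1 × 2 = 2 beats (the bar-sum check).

1) 0.0ms=0b +1034.483ms=3/2b
2) 1034.483ms=3/2b +344.828ms=1/2b
Σ=2b of 2 (87bpm 2/4) — PASS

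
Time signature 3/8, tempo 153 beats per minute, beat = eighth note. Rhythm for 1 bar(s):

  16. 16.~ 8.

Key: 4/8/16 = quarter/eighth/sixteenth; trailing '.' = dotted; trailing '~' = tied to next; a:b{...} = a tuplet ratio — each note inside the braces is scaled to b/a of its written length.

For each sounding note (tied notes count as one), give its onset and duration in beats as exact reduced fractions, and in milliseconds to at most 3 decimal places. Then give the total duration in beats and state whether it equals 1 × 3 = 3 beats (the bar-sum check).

1) 0.0ms=0b +294.118ms=3/4b
2) 294.118ms=3/4b +882.353ms=9/4b
Σ=3b of 3 (153bpm 3/8) — PASS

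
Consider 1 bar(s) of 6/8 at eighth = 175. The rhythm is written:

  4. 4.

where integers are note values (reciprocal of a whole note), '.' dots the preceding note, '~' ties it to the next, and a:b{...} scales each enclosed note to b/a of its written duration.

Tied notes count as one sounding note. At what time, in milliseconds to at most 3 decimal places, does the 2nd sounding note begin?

1. 0.0ms @ 0 + 1028.571ms (3)
2. 1028.571ms @ 3 + 1028.571ms (3)

note 2 onset = 3b = 1028.571ms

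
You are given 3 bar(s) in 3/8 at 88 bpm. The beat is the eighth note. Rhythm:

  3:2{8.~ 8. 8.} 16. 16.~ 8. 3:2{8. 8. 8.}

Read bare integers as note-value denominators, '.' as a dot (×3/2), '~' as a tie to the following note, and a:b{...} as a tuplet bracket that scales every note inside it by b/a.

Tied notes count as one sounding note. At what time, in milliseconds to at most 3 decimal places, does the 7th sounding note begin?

note 7 onset = 8b = 5454.545ms

1. 0.0ms @ 0 + 1363.636ms (2)
2. 1363.636ms @ 2 + 681.818ms (1)
3. 2045.455ms @ 3 + 511.364ms (3/4)
4. 2556.818ms @ 15/4 + 1534.091ms (9/4)
5. 4090.909ms @ 6 + 681.818ms (1)
6. 4772.727ms @ 7 + 681.818ms (1)
7. 5454.545ms @ 8 + 681.818ms (1)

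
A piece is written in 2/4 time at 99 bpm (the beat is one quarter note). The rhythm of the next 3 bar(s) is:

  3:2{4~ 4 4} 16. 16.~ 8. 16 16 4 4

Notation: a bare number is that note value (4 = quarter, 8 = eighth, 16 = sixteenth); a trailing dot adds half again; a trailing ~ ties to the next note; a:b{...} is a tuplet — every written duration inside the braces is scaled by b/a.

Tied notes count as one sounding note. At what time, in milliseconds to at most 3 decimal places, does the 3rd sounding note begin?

note 3 onset = 2b = 1212.121ms

1. 0.0ms @ 0 + 808.081ms (4/3)
2. 808.081ms @ 4/3 + 404.04ms (2/3)
3. 1212.121ms @ 2 + 227.273ms (3/8)
4. 1439.394ms @ 19/8 + 681.818ms (9/8)
5. 2121.212ms @ 7/2 + 151.515ms (1/4)
6. 2272.727ms @ 15/4 + 151.515ms (1/4)
7. 2424.242ms @ 4 + 606.061ms (1)
8. 3030.303ms @ 5 + 606.061ms (1)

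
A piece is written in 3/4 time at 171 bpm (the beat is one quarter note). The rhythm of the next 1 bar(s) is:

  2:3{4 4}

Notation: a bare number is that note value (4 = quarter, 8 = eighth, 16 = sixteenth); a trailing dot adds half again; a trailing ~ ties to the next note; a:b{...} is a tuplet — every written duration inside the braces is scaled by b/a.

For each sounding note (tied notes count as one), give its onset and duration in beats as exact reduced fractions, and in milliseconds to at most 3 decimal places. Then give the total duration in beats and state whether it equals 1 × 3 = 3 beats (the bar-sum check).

1) 0.0ms=0b +526.316ms=3/2b
2) 526.316ms=3/2b +526.316ms=3/2b
Σ=3b of 3 (171bpm 3/4) — PASS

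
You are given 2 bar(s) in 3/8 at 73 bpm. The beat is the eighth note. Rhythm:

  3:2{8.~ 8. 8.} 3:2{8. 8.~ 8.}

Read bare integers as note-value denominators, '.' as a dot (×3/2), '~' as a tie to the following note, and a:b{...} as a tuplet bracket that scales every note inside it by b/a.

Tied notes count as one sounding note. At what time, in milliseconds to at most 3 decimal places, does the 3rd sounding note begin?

note 3 onset = 3b = 2465.753ms

1. 0.0ms @ 0 + 1643.836ms (2)
2. 1643.836ms @ 2 + 821.918ms (1)
3. 2465.753ms @ 3 + 821.918ms (1)
4. 3287.671ms @ 4 + 1643.836ms (2)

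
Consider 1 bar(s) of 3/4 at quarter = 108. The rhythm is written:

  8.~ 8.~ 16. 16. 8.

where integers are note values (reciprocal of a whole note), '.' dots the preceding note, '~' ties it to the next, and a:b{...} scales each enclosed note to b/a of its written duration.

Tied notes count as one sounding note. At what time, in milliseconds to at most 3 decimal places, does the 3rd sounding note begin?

note 3 onset = 9/4b = 1250.0ms

1. 0.0ms @ 0 + 1041.667ms (15/8)
2. 1041.667ms @ 15/8 + 208.333ms (3/8)
3. 1250.0ms @ 9/4 + 416.667ms (3/4)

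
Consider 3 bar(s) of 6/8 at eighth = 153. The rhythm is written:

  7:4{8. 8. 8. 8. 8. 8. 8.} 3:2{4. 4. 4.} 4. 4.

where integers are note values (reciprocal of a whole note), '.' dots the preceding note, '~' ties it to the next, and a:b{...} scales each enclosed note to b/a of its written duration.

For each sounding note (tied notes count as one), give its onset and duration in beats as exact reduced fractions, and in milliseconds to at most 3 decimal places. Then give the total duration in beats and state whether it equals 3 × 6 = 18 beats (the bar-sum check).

1) 0.0ms=0b +336.134ms=6/7b
2) 336.134ms=6/7b +336.134ms=6/7b
3) 672.269ms=12/7b +336.134ms=6/7b
4) 1008.403ms=18/7b +336.134ms=6/7b
5) 1344.538ms=24/7b +336.134ms=6/7b
6) 1680.672ms=30/7b +336.134ms=6/7b
7) 2016.807ms=36/7b +336.134ms=6/7b
8) 2352.941ms=6b +784.314ms=2b
9) 3137.255ms=8b +784.314ms=2b
10) 3921.569ms=10b +784.314ms=2b
11) 4705.882ms=12b +1176.471ms=3b
12) 5882.353ms=15b +1176.471ms=3b
Σ=18b of 18 (153bpm 6/8) — PASS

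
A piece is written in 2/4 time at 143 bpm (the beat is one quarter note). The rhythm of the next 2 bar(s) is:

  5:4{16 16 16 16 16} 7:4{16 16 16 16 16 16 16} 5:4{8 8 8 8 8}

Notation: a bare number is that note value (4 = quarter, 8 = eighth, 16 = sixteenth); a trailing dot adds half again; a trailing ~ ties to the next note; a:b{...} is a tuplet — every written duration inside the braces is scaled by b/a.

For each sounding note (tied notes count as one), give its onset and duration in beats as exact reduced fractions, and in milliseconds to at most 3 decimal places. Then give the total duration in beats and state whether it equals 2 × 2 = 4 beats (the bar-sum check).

1) 0.0ms=0b +83.916ms=1/5b
2) 83.916ms=1/5b +83.916ms=1/5b
3) 167.832ms=2/5b +83.916ms=1/5b
4) 251.748ms=3/5b +83.916ms=1/5b
5) 335.664ms=4/5b +83.916ms=1/5b
6) 419.58ms=1b +59.94ms=1/7b
7) 479.52ms=8/7b +59.94ms=1/7b
8) 539.461ms=9/7b +59.94ms=1/7b
9) 599.401ms=10/7b +59.94ms=1/7b
10) 659.341ms=11/7b +59.94ms=1/7b
11) 719.281ms=12/7b +59.94ms=1/7b
12) 779.221ms=13/7b +59.94ms=1/7b
13) 839.161ms=2b +167.832ms=2/5b
14) 1006.993ms=12/5b +167.832ms=2/5b
15) 1174.825ms=14/5b +167.832ms=2/5b
16) 1342.657ms=16/5b +167.832ms=2/5b
17) 1510.49ms=18/5b +167.832ms=2/5b
Σ=4b of 4 (143bpm 2/4) — PASS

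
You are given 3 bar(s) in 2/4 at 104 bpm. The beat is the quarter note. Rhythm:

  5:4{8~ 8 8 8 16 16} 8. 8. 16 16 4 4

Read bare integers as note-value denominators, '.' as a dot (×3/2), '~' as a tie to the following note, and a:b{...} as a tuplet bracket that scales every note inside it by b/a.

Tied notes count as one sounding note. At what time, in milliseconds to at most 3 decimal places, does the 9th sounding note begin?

note 9 onset = 15/4b = 2163.462ms

1. 0.0ms @ 0 + 461.538ms (4/5)
2. 461.538ms @ 4/5 + 230.769ms (2/5)
3. 692.308ms @ 6/5 + 230.769ms (2/5)
4. 923.077ms @ 8/5 + 115.385ms (1/5)
5. 1038.462ms @ 9/5 + 115.385ms (1/5)
6. 1153.846ms @ 2 + 432.692ms (3/4)
7. 1586.538ms @ 11/4 + 432.692ms (3/4)
8. 2019.231ms @ 7/2 + 144.231ms (1/4)
9. 2163.462ms @ 15/4 + 144.231ms (1/4)
10. 2307.692ms @ 4 + 576.923ms (1)
11. 2884.615ms @ 5 + 576.923ms (1)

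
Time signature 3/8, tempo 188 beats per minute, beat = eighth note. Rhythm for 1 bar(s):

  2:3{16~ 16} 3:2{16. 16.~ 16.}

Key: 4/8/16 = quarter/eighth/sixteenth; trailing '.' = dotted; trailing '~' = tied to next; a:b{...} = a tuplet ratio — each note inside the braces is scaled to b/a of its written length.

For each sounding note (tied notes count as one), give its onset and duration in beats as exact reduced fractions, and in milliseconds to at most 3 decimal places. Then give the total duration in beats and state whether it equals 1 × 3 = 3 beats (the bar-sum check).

1) 0.0ms=0b +478.723ms=3/2b
2) 478.723ms=3/2b +159.574ms=1/2b
3) 638.298ms=2b +319.149ms=1b
Σ=3b of 3 (188bpm 3/8) — PASS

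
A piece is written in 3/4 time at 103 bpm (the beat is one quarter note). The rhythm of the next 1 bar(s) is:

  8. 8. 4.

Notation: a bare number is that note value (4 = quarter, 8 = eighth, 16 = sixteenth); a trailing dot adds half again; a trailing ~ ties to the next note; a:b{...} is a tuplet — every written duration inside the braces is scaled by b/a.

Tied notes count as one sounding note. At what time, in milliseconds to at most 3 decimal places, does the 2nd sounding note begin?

1. 0.0ms @ 0 + 436.893ms (3/4)
2. 436.893ms @ 3/4 + 436.893ms (3/4)
3. 873.786ms @ 3/2 + 873.786ms (3/2)

note 2 onset = 3/4b = 436.893ms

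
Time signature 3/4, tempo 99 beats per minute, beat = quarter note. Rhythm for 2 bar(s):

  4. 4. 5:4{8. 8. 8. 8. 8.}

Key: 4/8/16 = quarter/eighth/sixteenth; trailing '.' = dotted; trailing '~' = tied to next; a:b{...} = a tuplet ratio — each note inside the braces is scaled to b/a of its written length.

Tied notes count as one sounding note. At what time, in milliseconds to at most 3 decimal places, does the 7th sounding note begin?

1. 0.0ms @ 0 + 909.091ms (3/2)
2. 909.091ms @ 3/2 + 909.091ms (3/2)
3. 1818.182ms @ 3 + 363.636ms (3/5)
4. 2181.818ms @ 18/5 + 363.636ms (3/5)
5. 2545.455ms @ 21/5 + 363.636ms (3/5)
6. 2909.091ms @ 24/5 + 363.636ms (3/5)
7. 3272.727ms @ 27/5 + 363.636ms (3/5)

note 7 onset = 27/5b = 3272.727ms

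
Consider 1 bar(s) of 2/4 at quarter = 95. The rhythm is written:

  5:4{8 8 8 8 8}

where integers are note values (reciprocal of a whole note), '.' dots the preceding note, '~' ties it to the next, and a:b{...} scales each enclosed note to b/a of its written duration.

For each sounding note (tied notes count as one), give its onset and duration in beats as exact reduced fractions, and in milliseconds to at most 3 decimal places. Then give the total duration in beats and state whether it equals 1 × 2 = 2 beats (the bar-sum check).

1) 0.0ms=0b +252.632ms=2/5b
2) 252.632ms=2/5b +252.632ms=2/5b
3) 505.263ms=4/5b +252.632ms=2/5b
4) 757.895ms=6/5b +252.632ms=2/5b
5) 1010.526ms=8/5b +252.632ms=2/5b
Σ=2b of 2 (95bpm 2/4) — PASS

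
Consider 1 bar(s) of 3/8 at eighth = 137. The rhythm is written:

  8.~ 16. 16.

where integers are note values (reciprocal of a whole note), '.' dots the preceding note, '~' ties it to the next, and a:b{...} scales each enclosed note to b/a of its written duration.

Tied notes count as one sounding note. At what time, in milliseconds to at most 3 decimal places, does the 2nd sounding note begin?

note 2 onset = 9/4b = 985.401ms

1. 0.0ms @ 0 + 985.401ms (9/4)
2. 985.401ms @ 9/4 + 328.467ms (3/4)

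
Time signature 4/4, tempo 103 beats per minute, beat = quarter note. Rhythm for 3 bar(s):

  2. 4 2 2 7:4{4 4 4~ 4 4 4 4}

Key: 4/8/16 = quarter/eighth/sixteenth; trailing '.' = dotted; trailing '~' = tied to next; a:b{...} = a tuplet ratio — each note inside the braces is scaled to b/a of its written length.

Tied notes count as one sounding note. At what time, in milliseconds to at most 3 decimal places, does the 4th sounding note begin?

note 4 onset = 6b = 3495.146ms

1. 0.0ms @ 0 + 1747.573ms (3)
2. 1747.573ms @ 3 + 582.524ms (1)
3. 2330.097ms @ 4 + 1165.049ms (2)
4. 3495.146ms @ 6 + 1165.049ms (2)
5. 4660.194ms @ 8 + 332.871ms (4/7)
6. 4993.065ms @ 60/7 + 332.871ms (4/7)
7. 5325.936ms @ 64/7 + 665.742ms (8/7)
8. 5991.678ms @ 72/7 + 332.871ms (4/7)
9. 6324.549ms @ 76/7 + 332.871ms (4/7)
10. 6657.42ms @ 80/7 + 332.871ms (4/7)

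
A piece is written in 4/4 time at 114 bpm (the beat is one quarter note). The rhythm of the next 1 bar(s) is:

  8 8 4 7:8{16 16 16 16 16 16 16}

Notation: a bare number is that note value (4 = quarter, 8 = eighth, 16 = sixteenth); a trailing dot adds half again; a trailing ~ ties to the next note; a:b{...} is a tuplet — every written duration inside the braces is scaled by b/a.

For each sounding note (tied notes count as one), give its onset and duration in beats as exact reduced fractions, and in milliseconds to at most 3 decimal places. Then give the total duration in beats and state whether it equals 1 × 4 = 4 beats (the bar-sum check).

1) 0.0ms=0b +263.158ms=1/2b
2) 263.158ms=1/2b +263.158ms=1/2b
3) 526.316ms=1b +526.316ms=1b
4) 1052.632ms=2b +150.376ms=2/7b
5) 1203.008ms=16/7b +150.376ms=2/7b
6) 1353.383ms=18/7b +150.376ms=2/7b
7) 1503.759ms=20/7b +150.376ms=2/7b
8) 1654.135ms=22/7b +150.376ms=2/7b
9) 1804.511ms=24/7b +150.376ms=2/7b
10) 1954.887ms=26/7b +150.376ms=2/7b
Σ=4b of 4 (114bpm 4/4) — PASS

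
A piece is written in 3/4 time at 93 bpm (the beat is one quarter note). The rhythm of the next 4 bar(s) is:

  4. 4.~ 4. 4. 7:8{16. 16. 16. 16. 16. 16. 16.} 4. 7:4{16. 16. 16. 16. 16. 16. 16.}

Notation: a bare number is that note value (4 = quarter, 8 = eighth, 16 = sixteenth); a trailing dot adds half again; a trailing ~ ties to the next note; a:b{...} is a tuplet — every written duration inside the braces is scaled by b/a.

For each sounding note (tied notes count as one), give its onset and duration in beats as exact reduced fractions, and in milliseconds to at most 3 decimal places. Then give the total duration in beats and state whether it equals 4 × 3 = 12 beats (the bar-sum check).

1) 0.0ms=0b +967.742ms=3/2b
2) 967.742ms=3/2b +1935.484ms=3b
3) 2903.226ms=9/2b +967.742ms=3/2b
4) 3870.968ms=6b +276.498ms=3/7b
5) 4147.465ms=45/7b +276.498ms=3/7b
6) 4423.963ms=48/7b +276.498ms=3/7b
7) 4700.461ms=51/7b +276.498ms=3/7b
8) 4976.959ms=54/7b +276.498ms=3/7b
9) 5253.456ms=57/7b +276.498ms=3/7b
10) 5529.954ms=60/7b +276.498ms=3/7b
11) 5806.452ms=9b +967.742ms=3/2b
12) 6774.194ms=21/2b +138.249ms=3/14b
13) 6912.442ms=75/7b +138.249ms=3/14b
14) 7050.691ms=153/14b +138.249ms=3/14b
15) 7188.94ms=78/7b +138.249ms=3/14b
16) 7327.189ms=159/14b +138.249ms=3/14b
17) 7465.438ms=81/7b +138.249ms=3/14b
18) 7603.687ms=165/14b +138.249ms=3/14b
Σ=12b of 12 (93bpm 3/4) — PASS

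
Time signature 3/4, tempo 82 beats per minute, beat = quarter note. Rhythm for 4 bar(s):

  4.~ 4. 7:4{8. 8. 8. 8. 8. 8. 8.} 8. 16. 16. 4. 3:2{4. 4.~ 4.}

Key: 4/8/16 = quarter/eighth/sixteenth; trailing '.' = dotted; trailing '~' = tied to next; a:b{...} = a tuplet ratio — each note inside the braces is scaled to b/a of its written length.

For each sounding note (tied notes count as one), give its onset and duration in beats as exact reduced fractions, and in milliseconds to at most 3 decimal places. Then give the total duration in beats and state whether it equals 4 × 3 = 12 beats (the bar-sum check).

1) 0.0ms=0b +2195.122ms=3b
2) 2195.122ms=3b +313.589ms=3/7b
3) 2508.711ms=24/7b +313.589ms=3/7b
4) 2822.3ms=27/7b +313.589ms=3/7b
5) 3135.889ms=30/7b +313.589ms=3/7b
6) 3449.477ms=33/7b +313.589ms=3/7b
7) 3763.066ms=36/7b +313.589ms=3/7b
8) 4076.655ms=39/7b +313.589ms=3/7b
9) 4390.244ms=6b +548.78ms=3/4b
10) 4939.024ms=27/4b +274.39ms=3/8b
11) 5213.415ms=57/8b +274.39ms=3/8b
12) 5487.805ms=15/2b +1097.561ms=3/2b
13) 6585.366ms=9b +731.707ms=1b
14) 7317.073ms=10b +1463.415ms=2b
Σ=12b of 12 (82bpm 3/4) — PASS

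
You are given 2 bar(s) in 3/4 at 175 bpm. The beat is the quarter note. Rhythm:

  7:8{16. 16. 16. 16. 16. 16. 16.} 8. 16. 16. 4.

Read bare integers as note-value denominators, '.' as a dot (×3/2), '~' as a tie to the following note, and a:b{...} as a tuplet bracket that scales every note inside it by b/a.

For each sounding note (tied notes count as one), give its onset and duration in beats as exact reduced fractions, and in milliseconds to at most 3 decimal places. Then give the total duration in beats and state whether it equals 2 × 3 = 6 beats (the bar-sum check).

1) 0.0ms=0b +146.939ms=3/7b
2) 146.939ms=3/7b +146.939ms=3/7b
3) 293.878ms=6/7b +146.939ms=3/7b
4) 440.816ms=9/7b +146.939ms=3/7b
5) 587.755ms=12/7b +146.939ms=3/7b
6) 734.694ms=15/7b +146.939ms=3/7b
7) 881.633ms=18/7b +146.939ms=3/7b
8) 1028.571ms=3b +257.143ms=3/4b
9) 1285.714ms=15/4b +128.571ms=3/8b
10) 1414.286ms=33/8b +128.571ms=3/8b
11) 1542.857ms=9/2b +514.286ms=3/2b
Σ=6b of 6 (175bpm 3/4) — PASS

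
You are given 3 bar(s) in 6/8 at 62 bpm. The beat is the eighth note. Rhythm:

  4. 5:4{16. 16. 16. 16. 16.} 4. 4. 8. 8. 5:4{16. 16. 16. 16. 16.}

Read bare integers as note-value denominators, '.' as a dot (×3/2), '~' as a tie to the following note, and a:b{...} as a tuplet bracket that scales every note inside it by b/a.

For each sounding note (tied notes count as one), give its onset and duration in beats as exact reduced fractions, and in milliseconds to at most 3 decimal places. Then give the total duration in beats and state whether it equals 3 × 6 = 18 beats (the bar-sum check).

1) 0.0ms=0b +2903.226ms=3b
2) 2903.226ms=3b +580.645ms=3/5b
3) 3483.871ms=18/5b +580.645ms=3/5b
4) 4064.516ms=21/5b +580.645ms=3/5b
5) 4645.161ms=24/5b +580.645ms=3/5b
6) 5225.806ms=27/5b +580.645ms=3/5b
7) 5806.452ms=6b +2903.226ms=3b
8) 8709.677ms=9b +2903.226ms=3b
9) 11612.903ms=12b +1451.613ms=3/2b
10) 13064.516ms=27/2b +1451.613ms=3/2b
11) 14516.129ms=15b +580.645ms=3/5b
12) 15096.774ms=78/5b +580.645ms=3/5b
13) 15677.419ms=81/5b +580.645ms=3/5b
14) 16258.065ms=84/5b +580.645ms=3/5b
15) 16838.71ms=87/5b +580.645ms=3/5b
Σ=18b of 18 (62bpm 6/8) — PASS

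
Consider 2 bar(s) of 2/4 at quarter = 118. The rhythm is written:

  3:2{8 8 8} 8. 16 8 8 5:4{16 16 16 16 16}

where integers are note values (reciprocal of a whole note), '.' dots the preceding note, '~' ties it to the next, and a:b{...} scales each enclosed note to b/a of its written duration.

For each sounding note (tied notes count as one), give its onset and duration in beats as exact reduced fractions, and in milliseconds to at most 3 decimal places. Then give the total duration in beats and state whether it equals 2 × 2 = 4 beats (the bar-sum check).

1) 0.0ms=0b +169.492ms=1/3b
2) 169.492ms=1/3b +169.492ms=1/3b
3) 338.983ms=2/3b +169.492ms=1/3b
4) 508.475ms=1b +381.356ms=3/4b
5) 889.831ms=7/4b +127.119ms=1/4b
6) 1016.949ms=2b +254.237ms=1/2b
7) 1271.186ms=5/2b +254.237ms=1/2b
8) 1525.424ms=3b +101.695ms=1/5b
9) 1627.119ms=16/5b +101.695ms=1/5b
10) 1728.814ms=17/5b +101.695ms=1/5b
11) 1830.508ms=18/5b +101.695ms=1/5b
12) 1932.203ms=19/5b +101.695ms=1/5b
Σ=4b of 4 (118bpm 2/4) — PASS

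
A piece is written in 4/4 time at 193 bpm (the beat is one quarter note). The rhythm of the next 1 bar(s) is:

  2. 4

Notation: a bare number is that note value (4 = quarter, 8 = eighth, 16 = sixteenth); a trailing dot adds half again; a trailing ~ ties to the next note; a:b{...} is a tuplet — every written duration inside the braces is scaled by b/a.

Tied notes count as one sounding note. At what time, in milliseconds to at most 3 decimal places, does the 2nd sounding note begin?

1. 0.0ms @ 0 + 932.642ms (3)
2. 932.642ms @ 3 + 310.881ms (1)

note 2 onset = 3b = 932.642ms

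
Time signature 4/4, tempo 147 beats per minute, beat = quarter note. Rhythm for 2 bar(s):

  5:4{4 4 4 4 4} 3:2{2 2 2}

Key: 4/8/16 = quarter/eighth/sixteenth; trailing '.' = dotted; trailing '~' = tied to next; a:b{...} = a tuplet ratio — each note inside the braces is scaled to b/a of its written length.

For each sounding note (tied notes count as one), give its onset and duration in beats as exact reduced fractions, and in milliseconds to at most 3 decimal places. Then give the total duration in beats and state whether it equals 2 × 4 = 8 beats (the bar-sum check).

1) 0.0ms=0b +326.531ms=4/5b
2) 326.531ms=4/5b +326.531ms=4/5b
3) 653.061ms=8/5b +326.531ms=4/5b
4) 979.592ms=12/5b +326.531ms=4/5b
5) 1306.122ms=16/5b +326.531ms=4/5b
6) 1632.653ms=4b +544.218ms=4/3b
7) 2176.871ms=16/3b +544.218ms=4/3b
8) 2721.088ms=20/3b +544.218ms=4/3b
Σ=8b of 8 (147bpm 4/4) — PASS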